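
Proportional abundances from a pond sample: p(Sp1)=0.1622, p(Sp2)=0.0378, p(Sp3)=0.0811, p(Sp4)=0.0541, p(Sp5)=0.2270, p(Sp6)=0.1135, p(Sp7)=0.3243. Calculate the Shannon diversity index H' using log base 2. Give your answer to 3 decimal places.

2.495

Each pᵢ log₂ pᵢ term (working shown to 5 dp, full precision carried): 0.1622×(-2.62415)=-0.42564, 0.0378×(-4.72547)=-0.17862, 0.0811×(-3.62415)=-0.29392, 0.0541×(-4.20823)=-0.22767, 0.227×(-2.13924)=-0.48561, 0.1135×(-3.13924)=-0.35630, 0.3243×(-1.62460)=-0.52686.
Sum = -2.49461, so H' = 2.495.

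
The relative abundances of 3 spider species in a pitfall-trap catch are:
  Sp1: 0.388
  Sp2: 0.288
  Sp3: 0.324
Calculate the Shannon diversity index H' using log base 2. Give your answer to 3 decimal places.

1.574

Each pᵢ log₂ pᵢ term (working shown to 5 dp, full precision carried): 0.388×(-1.36587)=-0.52996, 0.288×(-1.79586)=-0.51721, 0.324×(-1.62593)=-0.52680.
Sum = -1.57397, so H' = 1.574.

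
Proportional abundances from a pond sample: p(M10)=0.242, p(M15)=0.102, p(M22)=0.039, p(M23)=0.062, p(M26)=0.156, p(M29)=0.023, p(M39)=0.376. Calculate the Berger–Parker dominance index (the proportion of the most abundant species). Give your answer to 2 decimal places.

0.38

The largest proportion is 0.376, i.e. d = 0.38 to 2 decimal places.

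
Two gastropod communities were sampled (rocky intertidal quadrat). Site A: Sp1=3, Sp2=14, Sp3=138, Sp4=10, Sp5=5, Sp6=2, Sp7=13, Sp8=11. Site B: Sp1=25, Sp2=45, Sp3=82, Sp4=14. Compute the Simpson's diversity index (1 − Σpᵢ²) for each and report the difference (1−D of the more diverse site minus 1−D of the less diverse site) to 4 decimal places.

Site A: N=196, proportions 0.015306, 0.071429, 0.704082, 0.05102, 0.02551, 0.010204, 0.066327, 0.056122, giving 1−D = 0.488026 (working shown to 6 dp, full precision carried).
Site B: N=166, proportions 0.150602, 0.271084, 0.493976, 0.084337, giving 1−D = 0.652707.
Difference = |0.488026 − 0.652707| = 0.164681, i.e. 0.1647 to 4 decimal places.

0.1647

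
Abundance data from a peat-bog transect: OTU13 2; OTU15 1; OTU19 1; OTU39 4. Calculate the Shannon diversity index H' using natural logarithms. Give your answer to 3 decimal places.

Total N = 2+1+1+4 = 8, so the proportions are 0.25, 0.125, 0.125, 0.5 (working shown to 5 dp, full precision carried).
Each pᵢ ln pᵢ term: 0.25×(-1.38629)=-0.34657, 0.125×(-2.07944)=-0.25993, 0.125×(-2.07944)=-0.25993, 0.5×(-0.69315)=-0.34657.
Sum = -1.21301, so H' = 1.213.

1.213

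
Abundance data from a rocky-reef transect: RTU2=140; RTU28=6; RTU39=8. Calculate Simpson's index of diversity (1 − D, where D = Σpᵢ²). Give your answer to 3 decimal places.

Total N = 140+6+8 = 154, so the proportions are 0.90909, 0.03896, 0.05195 (working shown to 5 dp, full precision carried).
D = 0.90909² + 0.03896² + 0.05195² = 0.82645 + 0.00152 + 0.00270 = 0.83066.
So 1 − D = 0.16934, i.e. 0.169 to 3 decimal places.

0.169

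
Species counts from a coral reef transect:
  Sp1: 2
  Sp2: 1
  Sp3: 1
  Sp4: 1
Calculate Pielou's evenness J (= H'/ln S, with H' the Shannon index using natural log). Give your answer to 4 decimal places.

Total N = 2+1+1+1 = 5, so the proportions are 0.4, 0.2, 0.2, 0.2 (working shown to 6 dp, full precision carried).
H' = −Σ pᵢ ln pᵢ = −((-0.366516) + (-0.321888) + (-0.321888) + (-0.321888)) = 1.332179.
With S = 4 species, ln S = 1.386294, so J = 1.332179/1.386294 = 0.960964, i.e. 0.9610 to 4 decimal places.

0.9610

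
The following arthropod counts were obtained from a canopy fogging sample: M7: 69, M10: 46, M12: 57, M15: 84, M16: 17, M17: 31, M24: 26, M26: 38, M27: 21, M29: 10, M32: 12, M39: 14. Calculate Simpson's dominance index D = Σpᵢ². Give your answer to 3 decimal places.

0.119

Total N = 69+46+57+84+17+31+26+38+21+10+12+14 = 425, so the proportions are 0.16235, 0.10824, 0.13412, 0.19765, 0.04, 0.07294, 0.06118, 0.08941, 0.04941, 0.02353, 0.02824, 0.03294 (working shown to 5 dp, full precision carried).
D = 0.16235² + 0.10824² + 0.13412² + 0.19765² + 0.04² + 0.07294² + 0.06118² + 0.08941² + 0.04941² + 0.02353² + 0.02824² + 0.03294² = 0.02636 + 0.01171 + 0.01799 + 0.03906 + 0.00160 + 0.00532 + 0.00374 + 0.00799 + 0.00244 + 0.00055 + 0.00080 + 0.00109 = 0.11866.
To 3 decimal places, D = 0.119.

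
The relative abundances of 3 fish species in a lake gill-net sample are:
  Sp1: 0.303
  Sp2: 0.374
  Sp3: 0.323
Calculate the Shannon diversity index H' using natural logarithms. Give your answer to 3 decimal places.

Each pᵢ ln pᵢ term (working shown to 5 dp, full precision carried): 0.303×(-1.19402)=-0.36179, 0.374×(-0.98350)=-0.36783, 0.323×(-1.13010)=-0.36502.
Sum = -1.09464, so H' = 1.095.

1.095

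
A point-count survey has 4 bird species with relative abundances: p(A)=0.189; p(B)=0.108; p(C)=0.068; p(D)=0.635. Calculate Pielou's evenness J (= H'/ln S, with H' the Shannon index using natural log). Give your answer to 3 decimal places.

0.740

H' = −Σ pᵢ ln pᵢ = −((-0.31488) + (-0.24037) + (-0.18280) + (-0.28837)) = 1.02642 (working shown to 5 dp, full precision carried).
With S = 4 species, ln S = 1.38629, so J = 1.02642/1.38629 = 0.74040, i.e. 0.740 to 3 decimal places.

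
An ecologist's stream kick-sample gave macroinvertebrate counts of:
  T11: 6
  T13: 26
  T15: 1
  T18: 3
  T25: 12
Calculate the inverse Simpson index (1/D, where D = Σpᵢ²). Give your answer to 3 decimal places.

Total N = 6+26+1+3+12 = 48, so the proportions are 0.125, 0.541667, 0.020833, 0.0625, 0.25 (working shown to 6 dp, full precision carried).
D = 0.125² + 0.541667² + 0.020833² + 0.0625² + 0.25² = 0.015625 + 0.293403 + 0.000434 + 0.003906 + 0.062500 = 0.375868.
So 1/D = 2.66051, i.e. 2.661 to 3 decimal places.

2.661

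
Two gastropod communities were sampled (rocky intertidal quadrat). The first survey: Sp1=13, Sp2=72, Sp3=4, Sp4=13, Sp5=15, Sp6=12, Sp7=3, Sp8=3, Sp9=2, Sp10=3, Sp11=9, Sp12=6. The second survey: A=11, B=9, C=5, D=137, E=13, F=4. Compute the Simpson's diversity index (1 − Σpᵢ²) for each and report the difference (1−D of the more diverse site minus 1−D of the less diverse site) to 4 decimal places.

The first survey: N=155, proportions 0.083871, 0.464516, 0.025806, 0.083871, 0.096774, 0.077419, 0.019355, 0.019355, 0.012903, 0.019355, 0.058065, 0.03871, giving 1−D = 0.747971 (working shown to 6 dp, full precision carried).
The second survey: N=179, proportions 0.061453, 0.050279, 0.027933, 0.765363, 0.072626, 0.022346, giving 1−D = 0.401361.
Difference = |0.747971 − 0.401361| = 0.346610, i.e. 0.3466 to 4 decimal places.

0.3466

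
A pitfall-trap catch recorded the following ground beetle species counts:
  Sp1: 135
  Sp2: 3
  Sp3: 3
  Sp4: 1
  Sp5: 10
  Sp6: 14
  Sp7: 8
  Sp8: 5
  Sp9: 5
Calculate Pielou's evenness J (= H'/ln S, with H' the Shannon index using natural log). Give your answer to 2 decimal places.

0.49

Total N = 135+3+3+1+10+14+8+5+5 = 184, so the proportions are 0.7337, 0.0163, 0.0163, 0.0054, 0.0543, 0.0761, 0.0435, 0.0272, 0.0272 (working shown to 4 dp, full precision carried).
H' = −Σ pᵢ ln pᵢ = −((-0.2272) + (-0.0671) + (-0.0671) + (-0.0283) + (-0.1583) + (-0.1960) + (-0.1363) + (-0.0980) + (-0.0980)) = 1.0763.
With S = 9 species, ln S = 2.1972, so J = 1.0763/2.1972 = 0.4899, i.e. 0.49 to 2 decimal places.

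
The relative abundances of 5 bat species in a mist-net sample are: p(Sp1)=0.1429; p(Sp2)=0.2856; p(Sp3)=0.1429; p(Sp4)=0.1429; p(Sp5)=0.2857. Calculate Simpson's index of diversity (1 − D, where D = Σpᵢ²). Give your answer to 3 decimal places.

0.776

D = 0.1429² + 0.2856² + 0.1429² + 0.1429² + 0.2857² = 0.02042 + 0.08157 + 0.02042 + 0.02042 + 0.08162 = 0.22445 (working shown to 5 dp, full precision carried).
So 1 − D = 0.77555, i.e. 0.776 to 3 decimal places.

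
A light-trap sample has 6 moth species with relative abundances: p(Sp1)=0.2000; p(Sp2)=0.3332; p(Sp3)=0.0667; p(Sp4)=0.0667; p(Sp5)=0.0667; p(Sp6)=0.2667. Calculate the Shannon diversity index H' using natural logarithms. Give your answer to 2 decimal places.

1.58

Each pᵢ ln pᵢ term (working shown to 4 dp, full precision carried): 0.2×(-1.6094)=-0.3219, 0.3332×(-1.0990)=-0.3662, 0.0667×(-2.7076)=-0.1806, 0.0667×(-2.7076)=-0.1806, 0.0667×(-2.7076)=-0.1806, 0.2667×(-1.3216)=-0.3525.
Sum = -1.5823, so H' = 1.58.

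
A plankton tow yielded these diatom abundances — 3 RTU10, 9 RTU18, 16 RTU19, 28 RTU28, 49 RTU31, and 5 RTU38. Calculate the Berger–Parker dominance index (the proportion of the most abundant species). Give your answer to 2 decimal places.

Total N = 3+9+16+28+49+5 = 110, so the proportions are 0.0273, 0.0818, 0.1455, 0.2545, 0.4455, 0.0455 (working shown to 4 dp, full precision carried).
The largest proportion is 0.4455, i.e. d = 0.45 to 2 decimal places.

0.45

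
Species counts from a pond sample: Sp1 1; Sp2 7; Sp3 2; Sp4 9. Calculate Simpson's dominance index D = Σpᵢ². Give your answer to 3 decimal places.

Total N = 1+7+2+9 = 19, so the proportions are 0.05263, 0.36842, 0.10526, 0.47368 (working shown to 5 dp, full precision carried).
D = 0.05263² + 0.36842² + 0.10526² + 0.47368² = 0.00277 + 0.13573 + 0.01108 + 0.22438 = 0.37396.
To 3 decimal places, D = 0.374.

0.374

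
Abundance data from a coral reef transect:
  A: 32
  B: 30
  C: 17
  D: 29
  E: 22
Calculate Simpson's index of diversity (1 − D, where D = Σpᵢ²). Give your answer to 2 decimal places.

Total N = 32+30+17+29+22 = 130, so the proportions are 0.2462, 0.2308, 0.1308, 0.2231, 0.1692 (working shown to 4 dp, full precision carried).
D = 0.2462² + 0.2308² + 0.1308² + 0.2231² + 0.1692² = 0.0606 + 0.0533 + 0.0171 + 0.0498 + 0.0286 = 0.2093.
So 1 − D = 0.7907, i.e. 0.79 to 2 decimal places.

0.79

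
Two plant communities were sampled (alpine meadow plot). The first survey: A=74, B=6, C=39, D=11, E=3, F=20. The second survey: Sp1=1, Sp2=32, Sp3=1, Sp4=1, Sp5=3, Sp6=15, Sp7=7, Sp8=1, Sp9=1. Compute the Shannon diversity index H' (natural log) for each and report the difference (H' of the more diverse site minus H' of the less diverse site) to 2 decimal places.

The first survey: N=153, proportions 0.48366, 0.039216, 0.254902, 0.071895, 0.019608, 0.130719, giving H' = 1.359081 (working shown to 6 dp, full precision carried).
The second survey: N=62, proportions 0.016129, 0.516129, 0.016129, 0.016129, 0.048387, 0.241935, 0.112903, 0.016129, 0.016129, giving H' = 1.410336.
Difference = |1.359081 − 1.410336| = 0.051255, i.e. 0.05 to 2 decimal places.

0.05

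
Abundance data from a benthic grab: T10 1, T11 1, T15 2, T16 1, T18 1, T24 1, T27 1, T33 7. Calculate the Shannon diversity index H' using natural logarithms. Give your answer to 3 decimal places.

1.708

Total N = 1+1+2+1+1+1+1+7 = 15, so the proportions are 0.06667, 0.06667, 0.13333, 0.06667, 0.06667, 0.06667, 0.06667, 0.46667 (working shown to 5 dp, full precision carried).
Each pᵢ ln pᵢ term: 0.06667×(-2.70805)=-0.18054, 0.06667×(-2.70805)=-0.18054, 0.13333×(-2.01490)=-0.26865, 0.06667×(-2.70805)=-0.18054, 0.06667×(-2.70805)=-0.18054, 0.06667×(-2.70805)=-0.18054, 0.06667×(-2.70805)=-0.18054, 0.46667×(-0.76214)=-0.35567.
Sum = -1.70754, so H' = 1.708.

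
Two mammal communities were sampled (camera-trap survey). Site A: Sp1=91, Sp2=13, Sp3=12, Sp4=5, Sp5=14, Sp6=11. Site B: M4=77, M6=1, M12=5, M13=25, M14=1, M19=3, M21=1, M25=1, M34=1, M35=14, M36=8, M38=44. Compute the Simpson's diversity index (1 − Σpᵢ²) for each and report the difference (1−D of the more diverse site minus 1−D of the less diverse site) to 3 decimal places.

Site A: N=146, proportions 0.62329, 0.08904, 0.08219, 0.03425, 0.09589, 0.07534, giving 1−D = 0.58078 (working shown to 5 dp, full precision carried).
Site B: N=181, proportions 0.42541, 0.00552, 0.02762, 0.13812, 0.00552, 0.01657, 0.00552, 0.00552, 0.00552, 0.07735, 0.0442, 0.24309, giving 1−D = 0.73172.
Difference = |0.58078 − 0.73172| = 0.15094, i.e. 0.151 to 3 decimal places.

0.151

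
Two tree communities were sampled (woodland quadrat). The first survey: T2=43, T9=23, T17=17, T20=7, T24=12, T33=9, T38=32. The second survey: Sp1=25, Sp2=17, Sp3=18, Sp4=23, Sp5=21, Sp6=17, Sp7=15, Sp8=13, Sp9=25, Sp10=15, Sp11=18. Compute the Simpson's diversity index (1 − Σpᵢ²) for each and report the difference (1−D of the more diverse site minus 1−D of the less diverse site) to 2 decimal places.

0.10

The first survey: N=143, proportions 0.3007, 0.1608, 0.1189, 0.049, 0.0839, 0.0629, 0.2238, giving 1−D = 0.8061 (working shown to 4 dp, full precision carried).
The second survey: N=207, proportions 0.1208, 0.0821, 0.087, 0.1111, 0.1014, 0.0821, 0.0725, 0.0628, 0.1208, 0.0725, 0.087, giving 1−D = 0.9051.
Difference = |0.8061 − 0.9051| = 0.0990, i.e. 0.10 to 2 decimal places.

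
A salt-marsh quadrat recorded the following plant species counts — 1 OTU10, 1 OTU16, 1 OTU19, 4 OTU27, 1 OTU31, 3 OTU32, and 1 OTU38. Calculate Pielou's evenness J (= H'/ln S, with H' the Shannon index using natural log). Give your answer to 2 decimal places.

0.90

Total N = 1+1+1+4+1+3+1 = 12, so the proportions are 0.0833, 0.0833, 0.0833, 0.3333, 0.0833, 0.25, 0.0833 (working shown to 4 dp, full precision carried).
H' = −Σ pᵢ ln pᵢ = −((-0.2071) + (-0.2071) + (-0.2071) + (-0.3662) + (-0.2071) + (-0.3466) + (-0.2071)) = 1.7482.
With S = 7 species, ln S = 1.9459, so J = 1.7482/1.9459 = 0.8984, i.e. 0.90 to 2 decimal places.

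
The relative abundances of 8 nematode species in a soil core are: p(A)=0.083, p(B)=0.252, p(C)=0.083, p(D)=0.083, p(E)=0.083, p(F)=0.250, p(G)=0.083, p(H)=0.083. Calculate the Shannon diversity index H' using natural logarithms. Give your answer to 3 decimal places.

1.933

Each pᵢ ln pᵢ term (working shown to 5 dp, full precision carried): 0.083×(-2.48891)=-0.20658, 0.252×(-1.37833)=-0.34734, 0.083×(-2.48891)=-0.20658, 0.083×(-2.48891)=-0.20658, 0.083×(-2.48891)=-0.20658, 0.25×(-1.38629)=-0.34657, 0.083×(-2.48891)=-0.20658, 0.083×(-2.48891)=-0.20658.
Sum = -1.93339, so H' = 1.933.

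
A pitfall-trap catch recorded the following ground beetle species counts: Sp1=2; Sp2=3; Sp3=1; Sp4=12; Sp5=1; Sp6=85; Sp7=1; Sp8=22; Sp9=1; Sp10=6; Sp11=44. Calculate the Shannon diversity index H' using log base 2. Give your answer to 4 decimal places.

Total N = 2+3+1+12+1+85+1+22+1+6+44 = 178, so the proportions are 0.011236, 0.016854, 0.005618, 0.067416, 0.005618, 0.477528, 0.005618, 0.123596, 0.005618, 0.033708, 0.247191 (working shown to 6 dp, full precision carried).
Each pᵢ log₂ pᵢ term: 0.011236×(-6.475733)=-0.072761, 0.016854×(-5.890771)=-0.099283, 0.005618×(-7.475733)=-0.041999, 0.067416×(-3.890771)=-0.262299, 0.005618×(-7.475733)=-0.041999, 0.477528×(-1.066342)=-0.509208, 0.005618×(-7.475733)=-0.041999, 0.123596×(-3.016302)=-0.372801, 0.005618×(-7.475733)=-0.041999, 0.033708×(-4.890771)=-0.164857, 0.247191×(-2.016302)=-0.498412.
Sum = -2.147616, so H' = 2.1476.

2.1476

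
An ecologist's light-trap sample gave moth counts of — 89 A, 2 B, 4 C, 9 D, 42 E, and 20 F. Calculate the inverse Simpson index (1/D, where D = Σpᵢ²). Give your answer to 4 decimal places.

2.7053

Total N = 89+2+4+9+42+20 = 166, so the proportions are 0.5361446, 0.0120482, 0.0240964, 0.0542169, 0.253012, 0.1204819 (working shown to 7 dp, full precision carried).
D = 0.5361446² + 0.0120482² + 0.0240964² + 0.0542169² + 0.253012² + 0.1204819² = 0.2874510 + 0.0001452 + 0.0005806 + 0.0029395 + 0.0640151 + 0.0145159 = 0.3696473.
So 1/D = 2.705282, i.e. 2.7053 to 4 decimal places.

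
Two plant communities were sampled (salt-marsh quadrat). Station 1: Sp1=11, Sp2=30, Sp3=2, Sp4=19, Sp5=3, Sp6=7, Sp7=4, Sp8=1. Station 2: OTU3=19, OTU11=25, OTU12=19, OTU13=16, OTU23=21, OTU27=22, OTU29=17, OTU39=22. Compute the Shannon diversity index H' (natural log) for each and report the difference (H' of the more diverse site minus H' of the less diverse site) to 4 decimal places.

Station 1: N=77, proportions 0.142857, 0.38961, 0.025974, 0.246753, 0.038961, 0.090909, 0.051948, 0.012987, giving H' = 1.639834 (working shown to 6 dp, full precision carried).
Station 2: N=161, proportions 0.118012, 0.15528, 0.118012, 0.099379, 0.130435, 0.136646, 0.10559, 0.136646, giving H' = 2.070054.
Difference = |1.639834 − 2.070054| = 0.430220, i.e. 0.4302 to 4 decimal places.

0.4302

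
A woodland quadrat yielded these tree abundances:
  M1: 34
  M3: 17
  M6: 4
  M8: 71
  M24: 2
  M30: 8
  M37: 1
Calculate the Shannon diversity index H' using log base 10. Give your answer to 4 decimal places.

Total N = 34+17+4+71+2+8+1 = 137, so the proportions are 0.248175, 0.124088, 0.029197, 0.518248, 0.014599, 0.058394, 0.007299 (working shown to 6 dp, full precision carried).
Each pᵢ log₁₀ pᵢ term: 0.248175×(-0.605242)=-0.150206, 0.124088×(-0.906272)=-0.112457, 0.029197×(-1.534661)=-0.044808, 0.518248×(-0.285462)=-0.147940, 0.014599×(-1.835691)=-0.026798, 0.058394×(-1.233631)=-0.072037, 0.007299×(-2.136721)=-0.015597.
Sum = -0.569843, so H' = 0.5698.

0.5698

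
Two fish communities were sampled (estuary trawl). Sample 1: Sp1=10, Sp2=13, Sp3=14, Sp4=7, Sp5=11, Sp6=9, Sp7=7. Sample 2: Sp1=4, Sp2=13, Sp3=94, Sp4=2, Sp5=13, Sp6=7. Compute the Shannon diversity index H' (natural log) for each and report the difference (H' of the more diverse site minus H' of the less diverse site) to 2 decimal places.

0.89

Sample 1: N=71, proportions 0.1408, 0.1831, 0.1972, 0.0986, 0.1549, 0.1268, 0.0986, giving H' = 1.9146 (working shown to 4 dp, full precision carried).
Sample 2: N=133, proportions 0.0301, 0.0977, 0.7068, 0.015, 0.0977, 0.0526, giving H' = 1.0233.
Difference = |1.9146 − 1.0233| = 0.8913, i.e. 0.89 to 2 decimal places.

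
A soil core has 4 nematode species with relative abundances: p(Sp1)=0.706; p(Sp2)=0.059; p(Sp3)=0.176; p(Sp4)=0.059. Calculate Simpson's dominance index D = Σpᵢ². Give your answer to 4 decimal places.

D = 0.706² + 0.059² + 0.176² + 0.059² = 0.498436 + 0.003481 + 0.030976 + 0.003481 = 0.536374 (working shown to 6 dp, full precision carried).
To 4 decimal places, D = 0.5364.

0.5364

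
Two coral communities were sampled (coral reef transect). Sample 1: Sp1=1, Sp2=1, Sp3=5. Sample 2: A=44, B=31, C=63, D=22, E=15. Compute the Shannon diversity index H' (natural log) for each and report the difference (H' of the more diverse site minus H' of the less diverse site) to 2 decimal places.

Sample 1: N=7, proportions 0.1429, 0.1429, 0.7143, giving H' = 0.7963 (working shown to 4 dp, full precision carried).
Sample 2: N=175, proportions 0.2514, 0.1771, 0.36, 0.1257, 0.0857, giving H' = 1.4928.
Difference = |0.7963 − 1.4928| = 0.6965, i.e. 0.70 to 2 decimal places.

0.70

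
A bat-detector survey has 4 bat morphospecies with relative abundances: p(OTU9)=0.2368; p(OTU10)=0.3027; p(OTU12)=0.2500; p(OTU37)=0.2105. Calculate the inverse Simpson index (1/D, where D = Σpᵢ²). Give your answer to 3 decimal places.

D = 0.2368² + 0.3027² + 0.25² + 0.2105² = 0.0560742 + 0.0916273 + 0.0625000 + 0.0443102 = 0.2545118 (working shown to 7 dp, full precision carried).
So 1/D = 3.92909, i.e. 3.929 to 3 decimal places.

3.929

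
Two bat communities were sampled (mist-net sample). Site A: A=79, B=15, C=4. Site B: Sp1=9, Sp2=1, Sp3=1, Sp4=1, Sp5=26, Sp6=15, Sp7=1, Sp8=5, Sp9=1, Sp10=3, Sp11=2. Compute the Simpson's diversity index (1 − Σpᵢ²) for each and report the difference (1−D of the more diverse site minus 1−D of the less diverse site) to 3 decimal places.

0.432

Site A: N=98, proportions 0.80612245, 0.15306122, 0.04081633, giving 1−D = 0.32507289 (working shown to 8 dp, full precision carried).
Site B: N=65, proportions 0.13846154, 0.01538462, 0.01538462, 0.01538462, 0.4, 0.23076923, 0.01538462, 0.07692308, 0.01538462, 0.04615385, 0.03076923, giving 1−D = 0.75739645.
Difference = |0.32507289 − 0.75739645| = 0.43232356, i.e. 0.432 to 3 decimal places.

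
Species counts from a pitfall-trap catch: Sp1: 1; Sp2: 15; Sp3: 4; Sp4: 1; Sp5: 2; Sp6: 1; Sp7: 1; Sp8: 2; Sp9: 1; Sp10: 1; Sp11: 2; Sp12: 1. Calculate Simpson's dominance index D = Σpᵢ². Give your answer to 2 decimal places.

Total N = 1+15+4+1+2+1+1+2+1+1+2+1 = 32, so the proportions are 0.0312, 0.4688, 0.125, 0.0312, 0.0625, 0.0312, 0.0312, 0.0625, 0.0312, 0.0312, 0.0625, 0.0312 (working shown to 4 dp, full precision carried).
D = 0.0312² + 0.4688² + 0.125² + 0.0312² + 0.0625² + 0.0312² + 0.0312² + 0.0625² + 0.0312² + 0.0312² + 0.0625² + 0.0312² = 0.0010 + 0.2197 + 0.0156 + 0.0010 + 0.0039 + 0.0010 + 0.0010 + 0.0039 + 0.0010 + 0.0010 + 0.0039 + 0.0010 = 0.2539.
To 2 decimal places, D = 0.25.

0.25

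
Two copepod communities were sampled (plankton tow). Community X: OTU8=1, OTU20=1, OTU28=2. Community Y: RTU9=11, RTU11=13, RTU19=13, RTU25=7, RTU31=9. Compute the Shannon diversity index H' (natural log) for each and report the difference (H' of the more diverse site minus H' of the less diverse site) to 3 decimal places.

0.544

Community X: N=4, proportions 0.25, 0.25, 0.5, giving H' = 1.039721 (working shown to 6 dp, full precision carried).
Community Y: N=53, proportions 0.207547, 0.245283, 0.245283, 0.132075, 0.169811, giving H' = 1.584218.
Difference = |1.039721 − 1.584218| = 0.544497, i.e. 0.544 to 3 decimal places.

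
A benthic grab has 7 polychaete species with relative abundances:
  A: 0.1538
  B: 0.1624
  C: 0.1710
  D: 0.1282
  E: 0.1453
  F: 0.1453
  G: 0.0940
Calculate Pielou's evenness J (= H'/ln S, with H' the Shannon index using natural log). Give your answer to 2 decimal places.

H' = −Σ pᵢ ln pᵢ = −((-0.2879) + (-0.2952) + (-0.3020) + (-0.2633) + (-0.2803) + (-0.2803) + (-0.2223)) = 1.9313 (working shown to 4 dp, full precision carried).
With S = 7 species, ln S = 1.9459, so J = 1.9313/1.9459 = 0.9925, i.e. 0.99 to 2 decimal places.

0.99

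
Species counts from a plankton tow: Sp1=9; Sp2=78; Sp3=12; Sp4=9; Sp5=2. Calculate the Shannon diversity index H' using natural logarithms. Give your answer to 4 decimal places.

Total N = 9+78+12+9+2 = 110, so the proportions are 0.081818, 0.709091, 0.109091, 0.081818, 0.018182 (working shown to 6 dp, full precision carried).
Each pᵢ ln pᵢ term: 0.081818×(-2.503256)=-0.204812, 0.709091×(-0.343772)=-0.243765, 0.109091×(-2.215574)=-0.241699, 0.081818×(-2.503256)=-0.204812, 0.018182×(-4.007333)=-0.072861.
Sum = -0.967949, so H' = 0.9679.

0.9679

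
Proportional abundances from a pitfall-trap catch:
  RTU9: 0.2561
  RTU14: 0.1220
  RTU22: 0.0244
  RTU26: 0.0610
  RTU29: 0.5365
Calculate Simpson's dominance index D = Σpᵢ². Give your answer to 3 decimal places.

D = 0.2561² + 0.122² + 0.0244² + 0.061² + 0.5365² = 0.06559 + 0.01488 + 0.00060 + 0.00372 + 0.28783 = 0.37262 (working shown to 5 dp, full precision carried).
To 3 decimal places, D = 0.373.

0.373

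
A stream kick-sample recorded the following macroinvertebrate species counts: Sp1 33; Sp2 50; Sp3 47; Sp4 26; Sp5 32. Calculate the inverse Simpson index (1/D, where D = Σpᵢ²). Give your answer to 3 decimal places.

4.714

Total N = 33+50+47+26+32 = 188, so the proportions are 0.1755319, 0.2659574, 0.25, 0.1382979, 0.1702128 (working shown to 7 dp, full precision carried).
D = 0.1755319² + 0.2659574² + 0.25² + 0.1382979² + 0.1702128² = 0.0308115 + 0.0707334 + 0.0625000 + 0.0191263 + 0.0289724 = 0.2121435.
So 1/D = 4.71379, i.e. 4.714 to 3 decimal places.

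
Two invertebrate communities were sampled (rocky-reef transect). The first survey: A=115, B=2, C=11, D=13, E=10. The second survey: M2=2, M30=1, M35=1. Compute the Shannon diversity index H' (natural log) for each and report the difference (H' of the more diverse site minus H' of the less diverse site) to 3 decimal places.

The first survey: N=151, proportions 0.7615894, 0.013245, 0.0728477, 0.0860927, 0.0662252, giving H' = 0.8464154 (working shown to 7 dp, full precision carried).
The second survey: N=4, proportions 0.5, 0.25, 0.25, giving H' = 1.0397208.
Difference = |0.8464154 − 1.0397208| = 0.1933054, i.e. 0.193 to 3 decimal places.

0.193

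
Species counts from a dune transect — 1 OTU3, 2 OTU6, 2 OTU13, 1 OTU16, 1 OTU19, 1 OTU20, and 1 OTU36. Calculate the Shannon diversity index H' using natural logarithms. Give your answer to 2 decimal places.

1.89

Total N = 1+2+2+1+1+1+1 = 9, so the proportions are 0.1111, 0.2222, 0.2222, 0.1111, 0.1111, 0.1111, 0.1111 (working shown to 4 dp, full precision carried).
Each pᵢ ln pᵢ term: 0.1111×(-2.1972)=-0.2441, 0.2222×(-1.5041)=-0.3342, 0.2222×(-1.5041)=-0.3342, 0.1111×(-2.1972)=-0.2441, 0.1111×(-2.1972)=-0.2441, 0.1111×(-2.1972)=-0.2441, 0.1111×(-2.1972)=-0.2441.
Sum = -1.8892, so H' = 1.89.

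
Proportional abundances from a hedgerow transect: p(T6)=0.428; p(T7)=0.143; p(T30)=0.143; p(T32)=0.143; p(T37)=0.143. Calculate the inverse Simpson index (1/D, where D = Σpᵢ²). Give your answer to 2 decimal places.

3.77

D = 0.428² + 0.143² + 0.143² + 0.143² + 0.143² = 0.183184 + 0.020449 + 0.020449 + 0.020449 + 0.020449 = 0.264980 (working shown to 6 dp, full precision carried).
So 1/D = 3.7739, i.e. 3.77 to 2 decimal places.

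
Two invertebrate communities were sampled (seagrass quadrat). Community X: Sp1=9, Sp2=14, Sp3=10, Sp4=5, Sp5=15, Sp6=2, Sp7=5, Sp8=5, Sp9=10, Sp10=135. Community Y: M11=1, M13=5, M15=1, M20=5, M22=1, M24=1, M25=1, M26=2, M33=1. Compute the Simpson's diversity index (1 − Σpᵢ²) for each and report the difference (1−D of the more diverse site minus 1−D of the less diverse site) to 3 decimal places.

0.246

Community X: N=210, proportions 0.04286, 0.06667, 0.04762, 0.02381, 0.07143, 0.00952, 0.02381, 0.02381, 0.04762, 0.64286, giving 1−D = 0.56902 (working shown to 5 dp, full precision carried).
Community Y: N=18, proportions 0.05556, 0.27778, 0.05556, 0.27778, 0.05556, 0.05556, 0.05556, 0.11111, 0.05556, giving 1−D = 0.81481.
Difference = |0.56902 − 0.81481| = 0.24579, i.e. 0.246 to 3 decimal places.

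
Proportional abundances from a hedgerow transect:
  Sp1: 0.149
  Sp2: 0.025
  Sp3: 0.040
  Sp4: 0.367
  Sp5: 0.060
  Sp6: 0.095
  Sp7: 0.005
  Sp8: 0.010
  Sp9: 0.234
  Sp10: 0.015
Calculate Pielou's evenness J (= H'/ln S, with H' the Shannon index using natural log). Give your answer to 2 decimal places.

H' = −Σ pᵢ ln pᵢ = −((-0.2837) + (-0.0922) + (-0.1288) + (-0.3679) + (-0.1688) + (-0.2236) + (-0.0265) + (-0.0461) + (-0.3399) + (-0.0630)) = 1.7404 (working shown to 4 dp, full precision carried).
With S = 10 species, ln S = 2.3026, so J = 1.7404/2.3026 = 0.7558, i.e. 0.76 to 2 decimal places.

0.76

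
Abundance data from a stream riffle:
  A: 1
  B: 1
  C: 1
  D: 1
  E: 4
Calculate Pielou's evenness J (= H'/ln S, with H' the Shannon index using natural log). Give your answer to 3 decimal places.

0.861

Total N = 1+1+1+1+4 = 8, so the proportions are 0.125, 0.125, 0.125, 0.125, 0.5 (working shown to 5 dp, full precision carried).
H' = −Σ pᵢ ln pᵢ = −((-0.25993) + (-0.25993) + (-0.25993) + (-0.25993) + (-0.34657)) = 1.38629.
With S = 5 species, ln S = 1.60944, so J = 1.38629/1.60944 = 0.86135, i.e. 0.861 to 3 decimal places.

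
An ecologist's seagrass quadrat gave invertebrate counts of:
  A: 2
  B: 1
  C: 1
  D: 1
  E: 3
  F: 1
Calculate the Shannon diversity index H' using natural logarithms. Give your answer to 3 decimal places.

1.677

Total N = 2+1+1+1+3+1 = 9, so the proportions are 0.22222, 0.11111, 0.11111, 0.11111, 0.33333, 0.11111 (working shown to 5 dp, full precision carried).
Each pᵢ ln pᵢ term: 0.22222×(-1.50408)=-0.33424, 0.11111×(-2.19722)=-0.24414, 0.11111×(-2.19722)=-0.24414, 0.11111×(-2.19722)=-0.24414, 0.33333×(-1.09861)=-0.36620, 0.11111×(-2.19722)=-0.24414.
Sum = -1.67699, so H' = 1.677.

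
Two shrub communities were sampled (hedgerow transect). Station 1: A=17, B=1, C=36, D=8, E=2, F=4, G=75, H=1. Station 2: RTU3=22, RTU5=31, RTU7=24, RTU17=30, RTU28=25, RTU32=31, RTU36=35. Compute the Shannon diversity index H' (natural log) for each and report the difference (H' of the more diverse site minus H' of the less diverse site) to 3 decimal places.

0.607

Station 1: N=144, proportions 0.1180556, 0.0069444, 0.25, 0.0555556, 0.0138889, 0.0277778, 0.5208333, 0.0069444, giving H' = 1.3271055 (working shown to 7 dp, full precision carried).
Station 2: N=198, proportions 0.1111111, 0.1565657, 0.1212121, 0.1515152, 0.1262626, 0.1565657, 0.1767677, giving H' = 1.9340830.
Difference = |1.3271055 − 1.9340830| = 0.6069775, i.e. 0.607 to 3 decimal places.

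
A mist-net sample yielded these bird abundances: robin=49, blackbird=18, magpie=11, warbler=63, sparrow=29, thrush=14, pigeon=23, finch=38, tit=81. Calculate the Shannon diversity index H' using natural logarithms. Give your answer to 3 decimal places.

Total N = 49+18+11+63+29+14+23+38+81 = 326, so the proportions are 0.15031, 0.05521, 0.03374, 0.19325, 0.08896, 0.04294, 0.07055, 0.11656, 0.24847 (working shown to 5 dp, full precision carried).
Each pᵢ ln pᵢ term: 0.15031×(-1.89508)=-0.28484, 0.05521×(-2.89653)=-0.15993, 0.03374×(-3.38900)=-0.11435, 0.19325×(-1.64376)=-0.31766, 0.08896×(-2.41960)=-0.21524, 0.04294×(-3.14784)=-0.13518, 0.07055×(-2.65140)=-0.18706, 0.11656×(-2.14931)=-0.25053, 0.24847×(-1.39245)=-0.34598.
Sum = -2.01078, so H' = 2.011.

2.011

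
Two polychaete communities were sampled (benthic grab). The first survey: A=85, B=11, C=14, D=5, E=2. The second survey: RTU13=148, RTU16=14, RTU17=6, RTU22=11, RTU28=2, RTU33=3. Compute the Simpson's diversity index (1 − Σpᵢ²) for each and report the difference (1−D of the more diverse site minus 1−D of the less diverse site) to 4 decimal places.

The first survey: N=117, proportions 0.726496, 0.094017, 0.119658, 0.042735, 0.017094, giving 1−D = 0.446928 (working shown to 6 dp, full precision carried).
The second survey: N=184, proportions 0.804348, 0.076087, 0.032609, 0.059783, 0.01087, 0.016304, giving 1−D = 0.342214.
Difference = |0.446928 − 0.342214| = 0.104714, i.e. 0.1047 to 4 decimal places.

0.1047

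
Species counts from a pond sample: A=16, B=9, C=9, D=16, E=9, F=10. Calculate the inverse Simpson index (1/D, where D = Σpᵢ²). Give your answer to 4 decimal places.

5.5684

Total N = 16+9+9+16+9+10 = 69, so the proportions are 0.23188406, 0.13043478, 0.13043478, 0.23188406, 0.13043478, 0.14492754 (working shown to 8 dp, full precision carried).
D = 0.23188406² + 0.13043478² + 0.13043478² + 0.23188406² + 0.13043478² + 0.14492754² = 0.05377022 + 0.01701323 + 0.01701323 + 0.05377022 + 0.01701323 + 0.02100399 = 0.17958412.
So 1/D = 5.568421, i.e. 5.5684 to 4 decimal places.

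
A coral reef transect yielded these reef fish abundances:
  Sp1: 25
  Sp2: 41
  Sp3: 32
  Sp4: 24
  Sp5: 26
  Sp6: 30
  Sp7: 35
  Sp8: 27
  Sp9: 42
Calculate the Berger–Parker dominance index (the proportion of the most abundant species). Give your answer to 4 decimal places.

0.1489

Total N = 25+41+32+24+26+30+35+27+42 = 282, so the proportions are 0.088652, 0.14539, 0.113475, 0.085106, 0.092199, 0.106383, 0.124113, 0.095745, 0.148936 (working shown to 6 dp, full precision carried).
The largest proportion is 0.148936, i.e. d = 0.1489 to 4 decimal places.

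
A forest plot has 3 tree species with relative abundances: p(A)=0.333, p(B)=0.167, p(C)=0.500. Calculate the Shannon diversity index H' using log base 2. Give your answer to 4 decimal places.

Each pᵢ log₂ pᵢ term (working shown to 6 dp, full precision carried): 0.333×(-1.586406)=-0.528273, 0.167×(-2.582080)=-0.431207, 0.5×(-1.000000)=-0.500000.
Sum = -1.459481, so H' = 1.4595.

1.4595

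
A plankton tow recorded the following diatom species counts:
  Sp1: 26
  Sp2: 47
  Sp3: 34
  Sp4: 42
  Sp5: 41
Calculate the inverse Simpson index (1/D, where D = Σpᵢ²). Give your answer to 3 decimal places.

4.822

Total N = 26+47+34+42+41 = 190, so the proportions are 0.1368421, 0.2473684, 0.1789474, 0.2210526, 0.2157895 (working shown to 7 dp, full precision carried).
D = 0.1368421² + 0.2473684² + 0.1789474² + 0.2210526² + 0.2157895² = 0.0187258 + 0.0611911 + 0.0320222 + 0.0488643 + 0.0465651 = 0.2073684.
So 1/D = 4.82234, i.e. 4.822 to 3 decimal places.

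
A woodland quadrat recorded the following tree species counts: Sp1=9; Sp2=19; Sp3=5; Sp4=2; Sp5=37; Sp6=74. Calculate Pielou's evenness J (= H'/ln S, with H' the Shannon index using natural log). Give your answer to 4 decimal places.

Total N = 9+19+5+2+37+74 = 146, so the proportions are 0.061644, 0.130137, 0.034247, 0.013699, 0.253425, 0.506849 (working shown to 6 dp, full precision carried).
H' = −Σ pᵢ ln pᵢ = −((-0.171763) + (-0.265371) + (-0.115554) + (-0.058773) + (-0.347873) + (-0.344425)) = 1.303760.
With S = 6 species, ln S = 1.791759, so J = 1.303760/1.791759 = 0.727642, i.e. 0.7276 to 4 decimal places.

0.7276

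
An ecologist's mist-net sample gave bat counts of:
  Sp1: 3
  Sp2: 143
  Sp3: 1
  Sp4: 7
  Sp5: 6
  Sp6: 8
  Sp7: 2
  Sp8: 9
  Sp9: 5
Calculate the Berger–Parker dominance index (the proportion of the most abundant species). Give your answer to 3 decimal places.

0.777

Total N = 3+143+1+7+6+8+2+9+5 = 184, so the proportions are 0.0163, 0.77717, 0.00543, 0.03804, 0.03261, 0.04348, 0.01087, 0.04891, 0.02717 (working shown to 5 dp, full precision carried).
The largest proportion is 0.77717, i.e. d = 0.777 to 3 decimal places.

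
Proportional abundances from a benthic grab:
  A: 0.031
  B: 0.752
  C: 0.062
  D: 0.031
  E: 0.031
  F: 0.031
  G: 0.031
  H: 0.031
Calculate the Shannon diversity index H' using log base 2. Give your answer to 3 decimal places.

Each pᵢ log₂ pᵢ term (working shown to 5 dp, full precision carried): 0.031×(-5.01159)=-0.15536, 0.752×(-0.41120)=-0.30922, 0.062×(-4.01159)=-0.24872, 0.031×(-5.01159)=-0.15536, 0.031×(-5.01159)=-0.15536, 0.031×(-5.01159)=-0.15536, 0.031×(-5.01159)=-0.15536, 0.031×(-5.01159)=-0.15536.
Sum = -1.49009, so H' = 1.490.

1.490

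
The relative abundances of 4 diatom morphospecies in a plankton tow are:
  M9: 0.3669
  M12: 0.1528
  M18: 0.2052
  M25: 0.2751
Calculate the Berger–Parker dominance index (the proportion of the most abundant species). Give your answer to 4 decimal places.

0.3669

The largest proportion is 0.3669, i.e. d = 0.3669 to 4 decimal places.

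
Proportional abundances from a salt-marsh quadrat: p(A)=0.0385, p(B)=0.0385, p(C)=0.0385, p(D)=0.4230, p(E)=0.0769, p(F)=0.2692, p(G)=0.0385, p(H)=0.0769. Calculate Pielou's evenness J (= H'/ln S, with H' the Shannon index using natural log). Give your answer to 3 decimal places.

H' = −Σ pᵢ ln pᵢ = −((-0.12540) + (-0.12540) + (-0.12540) + (-0.36394) + (-0.19727) + (-0.35327) + (-0.12540) + (-0.19727)) = 1.61334 (working shown to 5 dp, full precision carried).
With S = 8 species, ln S = 2.07944, so J = 1.61334/2.07944 = 0.77585, i.e. 0.776 to 3 decimal places.

0.776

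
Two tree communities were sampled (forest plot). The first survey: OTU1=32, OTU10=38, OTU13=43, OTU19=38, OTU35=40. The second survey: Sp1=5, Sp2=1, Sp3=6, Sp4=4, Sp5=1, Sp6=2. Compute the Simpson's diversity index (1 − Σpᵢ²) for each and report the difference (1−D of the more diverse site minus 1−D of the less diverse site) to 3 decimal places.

The first survey: N=191, proportions 0.16754, 0.19895, 0.22513, 0.19895, 0.20942, giving 1−D = 0.79822 (working shown to 5 dp, full precision carried).
The second survey: N=19, proportions 0.26316, 0.05263, 0.31579, 0.21053, 0.05263, 0.10526, giving 1−D = 0.77008.
Difference = |0.79822 − 0.77008| = 0.02814, i.e. 0.028 to 3 decimal places.

0.028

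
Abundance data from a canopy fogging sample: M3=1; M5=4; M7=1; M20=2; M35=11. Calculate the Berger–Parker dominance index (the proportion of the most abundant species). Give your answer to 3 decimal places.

0.579

Total N = 1+4+1+2+11 = 19, so the proportions are 0.05263, 0.21053, 0.05263, 0.10526, 0.57895 (working shown to 5 dp, full precision carried).
The largest proportion is 0.57895, i.e. d = 0.579 to 3 decimal places.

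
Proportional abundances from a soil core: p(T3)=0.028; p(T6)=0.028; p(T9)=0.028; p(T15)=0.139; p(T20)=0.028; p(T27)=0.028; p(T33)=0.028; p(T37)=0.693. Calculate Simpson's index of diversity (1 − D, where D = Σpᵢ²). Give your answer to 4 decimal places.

0.4957

D = 0.028² + 0.028² + 0.028² + 0.139² + 0.028² + 0.028² + 0.028² + 0.693² = 0.000784 + 0.000784 + 0.000784 + 0.019321 + 0.000784 + 0.000784 + 0.000784 + 0.480249 = 0.504274 (working shown to 6 dp, full precision carried).
So 1 − D = 0.495726, i.e. 0.4957 to 4 decimal places.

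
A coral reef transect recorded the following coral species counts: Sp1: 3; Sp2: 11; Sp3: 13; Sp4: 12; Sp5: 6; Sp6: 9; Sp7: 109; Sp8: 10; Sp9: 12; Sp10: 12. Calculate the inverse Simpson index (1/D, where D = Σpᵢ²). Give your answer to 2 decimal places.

3.03

Total N = 3+11+13+12+6+9+109+10+12+12 = 197, so the proportions are 0.01523, 0.05584, 0.06599, 0.06091, 0.03046, 0.04569, 0.5533, 0.05076, 0.06091, 0.06091 (working shown to 5 dp, full precision carried).
D = 0.01523² + 0.05584² + 0.06599² + 0.06091² + 0.03046² + 0.04569² + 0.5533² + 0.05076² + 0.06091² + 0.06091² = 0.00023 + 0.00312 + 0.00435 + 0.00371 + 0.00093 + 0.00209 + 0.30614 + 0.00258 + 0.00371 + 0.00371 = 0.33057.
So 1/D = 3.0251, i.e. 3.03 to 2 decimal places.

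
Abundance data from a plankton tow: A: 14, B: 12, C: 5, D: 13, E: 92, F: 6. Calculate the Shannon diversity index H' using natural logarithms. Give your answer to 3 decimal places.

1.189

Total N = 14+12+5+13+92+6 = 142, so the proportions are 0.09859, 0.08451, 0.03521, 0.09155, 0.64789, 0.04225 (working shown to 5 dp, full precision carried).
Each pᵢ ln pᵢ term: 0.09859×(-2.31677)=-0.22841, 0.08451×(-2.47092)=-0.20881, 0.03521×(-3.34639)=-0.11783, 0.09155×(-2.39088)=-0.21888, 0.64789×(-0.43404)=-0.28121, 0.04225×(-3.16407)=-0.13369.
Sum = -1.18884, so H' = 1.189.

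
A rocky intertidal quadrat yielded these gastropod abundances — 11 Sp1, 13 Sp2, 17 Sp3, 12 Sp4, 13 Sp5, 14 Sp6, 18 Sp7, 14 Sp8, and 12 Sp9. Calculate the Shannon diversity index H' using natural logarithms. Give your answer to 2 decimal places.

2.18

Total N = 11+13+17+12+13+14+18+14+12 = 124, so the proportions are 0.0887, 0.1048, 0.1371, 0.0968, 0.1048, 0.1129, 0.1452, 0.1129, 0.0968 (working shown to 4 dp, full precision carried).
Each pᵢ ln pᵢ term: 0.0887×(-2.4224)=-0.2149, 0.1048×(-2.2553)=-0.2364, 0.1371×(-1.9871)=-0.2724, 0.0968×(-2.3354)=-0.2260, 0.1048×(-2.2553)=-0.2364, 0.1129×(-2.1812)=-0.2463, 0.1452×(-1.9299)=-0.2801, 0.1129×(-2.1812)=-0.2463, 0.0968×(-2.3354)=-0.2260.
Sum = -2.1849, so H' = 2.18.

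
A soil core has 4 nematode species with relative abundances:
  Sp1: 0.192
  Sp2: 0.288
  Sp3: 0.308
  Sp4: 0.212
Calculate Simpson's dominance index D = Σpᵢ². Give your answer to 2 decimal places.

D = 0.192² + 0.288² + 0.308² + 0.212² = 0.0369 + 0.0829 + 0.0949 + 0.0449 = 0.2596 (working shown to 4 dp, full precision carried).
To 2 decimal places, D = 0.26.

0.26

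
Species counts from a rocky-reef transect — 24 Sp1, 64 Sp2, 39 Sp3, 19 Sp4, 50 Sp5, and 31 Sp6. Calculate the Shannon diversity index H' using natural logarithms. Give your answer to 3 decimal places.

Total N = 24+64+39+19+50+31 = 227, so the proportions are 0.10573, 0.28194, 0.17181, 0.0837, 0.22026, 0.13656 (working shown to 5 dp, full precision carried).
Each pᵢ ln pᵢ term: 0.10573×(-2.24690)=-0.23756, 0.28194×(-1.26607)=-0.35695, 0.17181×(-1.76139)=-0.30262, 0.0837×(-2.48051)=-0.20762, 0.22026×(-1.51293)=-0.33324, 0.13656×(-1.99096)=-0.27189.
Sum = -1.70988, so H' = 1.710.

1.710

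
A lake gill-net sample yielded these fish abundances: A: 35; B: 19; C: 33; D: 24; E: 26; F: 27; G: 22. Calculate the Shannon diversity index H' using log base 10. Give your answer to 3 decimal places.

0.836

Total N = 35+19+33+24+26+27+22 = 186, so the proportions are 0.18817, 0.10215, 0.17742, 0.12903, 0.13978, 0.14516, 0.11828 (working shown to 5 dp, full precision carried).
Each pᵢ log₁₀ pᵢ term: 0.18817×(-0.72544)=-0.13651, 0.10215×(-0.99076)=-0.10121, 0.17742×(-0.75100)=-0.13324, 0.12903×(-0.88930)=-0.11475, 0.13978×(-0.85454)=-0.11945, 0.14516×(-0.83815)=-0.12167, 0.11828×(-0.92709)=-0.10966.
Sum = -0.83648, so H' = 0.836.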